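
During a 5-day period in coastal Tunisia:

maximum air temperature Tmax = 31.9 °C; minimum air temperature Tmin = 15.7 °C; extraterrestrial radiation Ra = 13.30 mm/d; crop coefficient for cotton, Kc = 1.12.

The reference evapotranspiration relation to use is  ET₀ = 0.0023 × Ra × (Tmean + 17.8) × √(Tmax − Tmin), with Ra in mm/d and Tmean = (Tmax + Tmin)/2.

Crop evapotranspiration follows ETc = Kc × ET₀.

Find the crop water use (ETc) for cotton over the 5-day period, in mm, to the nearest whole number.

29 mm

Tmean = (31.9 + 15.7)/2 = 23.80 °C
ET₀ = 0.0023 × 13.30 × (23.80 + 17.8) × √16.2 = 0.0023 × 13.30 × 41.60 × 4.0249 = 5.1219 mm/d
ETc = Kc × ET₀ = 1.12 × 5.1219 = 5.7365 mm/d
Over 5 days: 5.7365 × 5 = 28.683 mm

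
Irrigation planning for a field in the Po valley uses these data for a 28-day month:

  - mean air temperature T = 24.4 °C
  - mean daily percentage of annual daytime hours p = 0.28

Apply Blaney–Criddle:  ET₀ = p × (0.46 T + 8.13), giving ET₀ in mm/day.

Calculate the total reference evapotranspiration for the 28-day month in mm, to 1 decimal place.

ET₀ = 0.28 × (0.46 × 24.4 + 8.13) = 0.28 × 19.354 = 5.4191 mm/d
Monthly total = 5.4191 × 28 = 151.735 mm

151.7 mm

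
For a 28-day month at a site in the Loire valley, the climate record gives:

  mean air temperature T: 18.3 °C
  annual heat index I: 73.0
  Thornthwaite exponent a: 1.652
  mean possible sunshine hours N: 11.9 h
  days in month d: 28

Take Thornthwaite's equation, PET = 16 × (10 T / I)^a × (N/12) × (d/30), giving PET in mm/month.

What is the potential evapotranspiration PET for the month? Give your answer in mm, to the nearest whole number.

68 mm

10T/I = 10 × 18.3 / 73.0 = 2.5068
(10T/I)^a = 2.5068^1.652 = 4.5640
Uncorrected PET = 16 × 4.5640 = 73.024 mm
Correction = (N/12)(d/30) = (11.9/12)(28/30) = 0.9256
PET = 73.024 × 0.9256 = 67.591 mm/month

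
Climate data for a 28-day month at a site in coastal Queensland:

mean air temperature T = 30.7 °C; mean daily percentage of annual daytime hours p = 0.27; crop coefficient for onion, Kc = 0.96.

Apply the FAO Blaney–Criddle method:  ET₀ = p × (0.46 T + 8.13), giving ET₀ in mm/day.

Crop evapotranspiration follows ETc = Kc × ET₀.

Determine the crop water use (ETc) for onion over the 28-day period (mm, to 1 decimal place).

161.5 mm

ET₀ = 0.27 × (0.46 × 30.7 + 8.13) = 0.27 × 22.252 = 6.0080 mm/d
ETc = Kc × ET₀ = 0.96 × 6.0080 = 5.7677 mm/d
Over 28 days: 5.7677 × 28 = 161.496 mm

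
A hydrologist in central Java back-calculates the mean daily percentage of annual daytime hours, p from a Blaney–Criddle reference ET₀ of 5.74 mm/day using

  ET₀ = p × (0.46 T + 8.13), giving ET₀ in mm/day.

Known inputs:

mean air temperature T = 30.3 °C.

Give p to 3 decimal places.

p = ET₀ / (0.46 T + 8.13) = 5.74 / (0.46 × 30.3 + 8.13) = 5.74 / 22.068 = 0.2601

0.260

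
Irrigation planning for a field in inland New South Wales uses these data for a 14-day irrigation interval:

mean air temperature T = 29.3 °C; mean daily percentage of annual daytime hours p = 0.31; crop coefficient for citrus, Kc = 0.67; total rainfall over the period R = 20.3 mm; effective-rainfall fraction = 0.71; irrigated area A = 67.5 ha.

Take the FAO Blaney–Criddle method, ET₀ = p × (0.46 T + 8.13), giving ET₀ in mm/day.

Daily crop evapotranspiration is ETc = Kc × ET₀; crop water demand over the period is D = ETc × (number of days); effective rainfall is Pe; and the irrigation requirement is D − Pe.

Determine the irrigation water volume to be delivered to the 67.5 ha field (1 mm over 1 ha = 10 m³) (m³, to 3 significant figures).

ET₀ = 0.31 × (0.46 × 29.3 + 8.13) = 0.31 × 21.608 = 6.6985 mm/d
ETc = Kc × ET₀ = 0.67 × 6.6985 = 4.4880 mm/d
Crop demand D = ETc × 14 d = 4.4880 × 14 = 62.832 mm
Pe = 0.71 × 20.3 = 14.413 mm
D − Pe = 62.832 − 14.413 = 48.419 mm
Volume = 48.419 mm × 67.5 ha × 10 = 32682.8 m³

32700 m³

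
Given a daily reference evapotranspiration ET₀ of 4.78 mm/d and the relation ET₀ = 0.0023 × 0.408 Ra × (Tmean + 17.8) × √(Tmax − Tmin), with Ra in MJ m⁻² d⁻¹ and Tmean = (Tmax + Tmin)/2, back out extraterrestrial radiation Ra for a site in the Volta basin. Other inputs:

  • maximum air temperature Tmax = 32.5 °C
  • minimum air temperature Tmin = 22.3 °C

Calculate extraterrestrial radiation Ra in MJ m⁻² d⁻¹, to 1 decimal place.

Tmean = (32.5+22.3)/2 = 27.40 °C; ΔT = 10.2
Ra = ET₀ / [0.0023 × 0.408 × (Tmean+17.8) × √ΔT]
   = 4.78 / (0.0023 × 0.408 × 45.20 × 3.1937) = 35.286 MJ m⁻² d⁻¹

35.3 MJ m⁻² d⁻¹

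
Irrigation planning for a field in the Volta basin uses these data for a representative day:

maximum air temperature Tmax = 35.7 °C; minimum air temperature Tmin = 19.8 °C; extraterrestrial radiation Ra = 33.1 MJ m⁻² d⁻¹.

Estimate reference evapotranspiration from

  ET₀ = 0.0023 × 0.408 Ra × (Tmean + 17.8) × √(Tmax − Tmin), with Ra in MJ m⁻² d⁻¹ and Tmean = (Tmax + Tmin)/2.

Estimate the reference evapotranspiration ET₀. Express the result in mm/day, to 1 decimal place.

Tmean = (35.7 + 19.8)/2 = 27.75 °C
0.408 Ra = 0.408 × 33.1 = 13.5048 mm/d equivalent
ET₀ = 0.0023 × 13.5048 × (27.75 + 17.8) × √15.9 = 0.0023 × 13.5048 × 45.55 × 3.9875 = 5.6416 mm/d

5.6 mm/day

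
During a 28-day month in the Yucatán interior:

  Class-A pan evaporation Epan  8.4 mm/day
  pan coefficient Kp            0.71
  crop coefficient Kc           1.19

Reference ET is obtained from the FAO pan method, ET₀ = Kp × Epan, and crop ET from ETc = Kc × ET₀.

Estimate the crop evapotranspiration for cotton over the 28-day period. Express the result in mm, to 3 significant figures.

ET₀ = 0.71 × 8.4 = 5.9640 mm/d
ETc = Kc × ET₀ = 1.19 × 5.9640 = 7.0972 mm/d
Over 28 days: 7.0972 × 28 = 198.722 mm

199 mm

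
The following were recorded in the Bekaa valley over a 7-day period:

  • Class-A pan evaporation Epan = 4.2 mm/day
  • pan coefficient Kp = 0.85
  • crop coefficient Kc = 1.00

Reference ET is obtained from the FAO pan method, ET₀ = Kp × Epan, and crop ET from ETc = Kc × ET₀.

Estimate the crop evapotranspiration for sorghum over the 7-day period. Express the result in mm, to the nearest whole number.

ET₀ = 0.85 × 4.2 = 3.5700 mm/d
ETc = Kc × ET₀ = 1.00 × 3.5700 = 3.5700 mm/d
Over 7 days: 3.5700 × 7 = 24.990 mm

25 mm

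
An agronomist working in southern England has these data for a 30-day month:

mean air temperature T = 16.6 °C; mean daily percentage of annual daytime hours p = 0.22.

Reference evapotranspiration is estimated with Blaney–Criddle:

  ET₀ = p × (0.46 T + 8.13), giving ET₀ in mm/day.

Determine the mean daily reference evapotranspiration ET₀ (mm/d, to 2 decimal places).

3.47 mm/d

ET₀ = 0.22 × (0.46 × 16.6 + 8.13) = 0.22 × 15.766 = 3.4685 mm/d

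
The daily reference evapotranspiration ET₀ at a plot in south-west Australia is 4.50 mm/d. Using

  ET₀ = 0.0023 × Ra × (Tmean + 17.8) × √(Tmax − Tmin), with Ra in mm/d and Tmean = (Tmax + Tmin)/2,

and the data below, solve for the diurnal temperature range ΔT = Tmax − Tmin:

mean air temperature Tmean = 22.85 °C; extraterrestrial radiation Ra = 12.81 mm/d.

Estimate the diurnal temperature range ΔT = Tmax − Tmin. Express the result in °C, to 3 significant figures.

√ΔT = ET₀ / [0.0023 × Ra × (Tmean+17.8)] = 4.50 / (0.0023 × 12.81 × 40.65) = 3.7573
ΔT = 3.7573² = 14.117 °C

14.1 °C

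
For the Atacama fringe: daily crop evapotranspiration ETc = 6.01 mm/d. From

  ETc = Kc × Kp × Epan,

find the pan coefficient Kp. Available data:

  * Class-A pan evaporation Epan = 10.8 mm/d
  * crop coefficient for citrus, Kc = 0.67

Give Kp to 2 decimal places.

0.83

ETc = Kc × Kp × Epan  ⇒  Kp = ETc / (Kc × Epan)
Kp = 6.01 / (0.67 × 10.8) = 6.01 / 7.236 = 0.8306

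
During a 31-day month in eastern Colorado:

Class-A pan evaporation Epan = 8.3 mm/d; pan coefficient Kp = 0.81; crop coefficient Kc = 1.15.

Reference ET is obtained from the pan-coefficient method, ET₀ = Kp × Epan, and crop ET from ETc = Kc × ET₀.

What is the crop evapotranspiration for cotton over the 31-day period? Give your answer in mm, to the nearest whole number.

ET₀ = 0.81 × 8.3 = 6.7230 mm/d
ETc = Kc × ET₀ = 1.15 × 6.7230 = 7.7315 mm/d
Over 31 days: 7.7315 × 31 = 239.677 mm

240 mm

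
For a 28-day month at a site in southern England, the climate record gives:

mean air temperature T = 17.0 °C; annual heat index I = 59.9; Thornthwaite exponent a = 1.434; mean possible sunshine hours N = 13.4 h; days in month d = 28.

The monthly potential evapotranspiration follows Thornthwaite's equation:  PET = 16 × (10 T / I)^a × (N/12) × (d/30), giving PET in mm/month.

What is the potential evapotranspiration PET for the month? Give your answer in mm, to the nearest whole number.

74 mm

10T/I = 10 × 17.0 / 59.9 = 2.8381
(10T/I)^a = 2.8381^1.434 = 4.4632
Uncorrected PET = 16 × 4.4632 = 71.411 mm
Correction = (N/12)(d/30) = (13.4/12)(28/30) = 1.0422
PET = 71.411 × 1.0422 = 74.425 mm/month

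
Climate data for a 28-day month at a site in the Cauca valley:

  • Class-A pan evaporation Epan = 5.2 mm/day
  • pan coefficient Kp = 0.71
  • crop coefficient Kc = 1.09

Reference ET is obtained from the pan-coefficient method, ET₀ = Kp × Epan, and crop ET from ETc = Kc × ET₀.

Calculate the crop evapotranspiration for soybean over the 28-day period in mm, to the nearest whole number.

ET₀ = 0.71 × 5.2 = 3.6920 mm/d
ETc = Kc × ET₀ = 1.09 × 3.6920 = 4.0243 mm/d
Over 28 days: 4.0243 × 28 = 112.680 mm

113 mm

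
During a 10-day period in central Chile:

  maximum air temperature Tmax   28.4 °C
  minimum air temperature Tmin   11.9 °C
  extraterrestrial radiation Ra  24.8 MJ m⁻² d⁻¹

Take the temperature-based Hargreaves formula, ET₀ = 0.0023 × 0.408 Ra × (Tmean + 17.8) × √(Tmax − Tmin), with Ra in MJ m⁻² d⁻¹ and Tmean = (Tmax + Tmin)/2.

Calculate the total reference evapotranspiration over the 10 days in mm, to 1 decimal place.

Tmean = (28.4 + 11.9)/2 = 20.15 °C
0.408 Ra = 0.408 × 24.8 = 10.1184 mm/d equivalent
ET₀ = 0.0023 × 10.1184 × (20.15 + 17.8) × √16.5 = 0.0023 × 10.1184 × 37.95 × 4.0620 = 3.5875 mm/d
Over 10 days: 3.5875 × 10 = 35.875 mm

35.9 mm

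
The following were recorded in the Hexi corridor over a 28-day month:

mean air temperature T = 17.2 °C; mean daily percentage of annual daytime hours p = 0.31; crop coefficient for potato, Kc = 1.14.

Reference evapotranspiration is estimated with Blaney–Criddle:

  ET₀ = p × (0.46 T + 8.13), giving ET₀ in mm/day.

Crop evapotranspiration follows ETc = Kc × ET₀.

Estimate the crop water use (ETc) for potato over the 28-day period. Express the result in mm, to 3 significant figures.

159 mm

ET₀ = 0.31 × (0.46 × 17.2 + 8.13) = 0.31 × 16.042 = 4.9730 mm/d
ETc = Kc × ET₀ = 1.14 × 4.9730 = 5.6692 mm/d
Over 28 days: 5.6692 × 28 = 158.738 mm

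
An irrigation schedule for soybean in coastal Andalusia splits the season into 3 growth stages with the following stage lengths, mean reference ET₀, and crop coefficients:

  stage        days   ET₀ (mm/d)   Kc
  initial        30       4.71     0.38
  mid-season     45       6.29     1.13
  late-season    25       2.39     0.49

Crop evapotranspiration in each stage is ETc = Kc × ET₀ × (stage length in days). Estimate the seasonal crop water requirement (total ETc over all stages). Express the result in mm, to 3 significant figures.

403 mm

initial: 0.38 × 4.71 × 30 = 53.69 mm
mid-season: 1.13 × 6.29 × 45 = 319.85 mm
late-season: 0.49 × 2.39 × 25 = 29.28 mm
Seasonal total = 402.82 mm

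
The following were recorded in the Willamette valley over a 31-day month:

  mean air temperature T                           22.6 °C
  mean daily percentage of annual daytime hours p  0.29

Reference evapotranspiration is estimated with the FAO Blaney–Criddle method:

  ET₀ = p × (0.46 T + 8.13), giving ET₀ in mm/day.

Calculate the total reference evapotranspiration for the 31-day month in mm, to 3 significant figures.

167 mm

ET₀ = 0.29 × (0.46 × 22.6 + 8.13) = 0.29 × 18.526 = 5.3725 mm/d
Monthly total = 5.3725 × 31 = 166.548 mm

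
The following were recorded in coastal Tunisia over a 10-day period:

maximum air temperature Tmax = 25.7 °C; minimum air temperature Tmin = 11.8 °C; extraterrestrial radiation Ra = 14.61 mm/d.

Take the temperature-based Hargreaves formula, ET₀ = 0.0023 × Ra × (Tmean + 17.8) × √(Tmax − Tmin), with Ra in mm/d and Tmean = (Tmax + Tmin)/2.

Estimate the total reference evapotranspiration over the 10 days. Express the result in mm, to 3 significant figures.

45.8 mm

Tmean = (25.7 + 11.8)/2 = 18.75 °C
ET₀ = 0.0023 × 14.61 × (18.75 + 17.8) × √13.9 = 0.0023 × 14.61 × 36.55 × 3.7283 = 4.5791 mm/d
Over 10 days: 4.5791 × 10 = 45.791 mm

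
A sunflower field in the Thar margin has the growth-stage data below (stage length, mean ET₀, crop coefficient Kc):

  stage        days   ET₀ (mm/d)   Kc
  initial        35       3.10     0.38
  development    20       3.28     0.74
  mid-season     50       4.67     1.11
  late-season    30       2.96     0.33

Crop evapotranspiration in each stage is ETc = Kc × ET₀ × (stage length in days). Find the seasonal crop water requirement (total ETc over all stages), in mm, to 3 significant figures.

initial: 0.38 × 3.10 × 35 = 41.23 mm
development: 0.74 × 3.28 × 20 = 48.54 mm
mid-season: 1.11 × 4.67 × 50 = 259.19 mm
late-season: 0.33 × 2.96 × 30 = 29.30 mm
Seasonal total = 378.26 mm

378 mm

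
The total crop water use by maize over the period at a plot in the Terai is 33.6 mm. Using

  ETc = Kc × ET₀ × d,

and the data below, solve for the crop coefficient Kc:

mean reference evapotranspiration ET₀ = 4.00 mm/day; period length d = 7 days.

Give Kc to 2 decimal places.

ETc = Kc × ET₀ × d  ⇒  Kc = ETc / (ET₀ × d)
Kc = 33.6 / (4.00 × 7) = 33.6 / 28.00 = 1.2000

1.20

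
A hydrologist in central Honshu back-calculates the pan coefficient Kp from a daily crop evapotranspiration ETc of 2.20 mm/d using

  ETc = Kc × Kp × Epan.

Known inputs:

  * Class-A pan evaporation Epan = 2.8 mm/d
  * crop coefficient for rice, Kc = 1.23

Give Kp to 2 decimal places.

0.64

ETc = Kc × Kp × Epan  ⇒  Kp = ETc / (Kc × Epan)
Kp = 2.20 / (1.23 × 2.8) = 2.20 / 3.444 = 0.6388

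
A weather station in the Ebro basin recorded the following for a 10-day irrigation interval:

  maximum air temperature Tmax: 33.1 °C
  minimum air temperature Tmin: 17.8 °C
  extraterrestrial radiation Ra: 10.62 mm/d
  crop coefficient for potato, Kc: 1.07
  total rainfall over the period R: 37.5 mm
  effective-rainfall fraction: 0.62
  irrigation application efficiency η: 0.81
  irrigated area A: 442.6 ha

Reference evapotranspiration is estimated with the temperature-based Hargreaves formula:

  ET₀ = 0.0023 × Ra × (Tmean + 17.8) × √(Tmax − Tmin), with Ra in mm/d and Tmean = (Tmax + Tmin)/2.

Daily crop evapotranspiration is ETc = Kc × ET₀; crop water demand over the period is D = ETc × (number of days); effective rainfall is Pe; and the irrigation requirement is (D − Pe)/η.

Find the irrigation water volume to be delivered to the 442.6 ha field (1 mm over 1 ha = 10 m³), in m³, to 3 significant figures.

Tmean = (33.1 + 17.8)/2 = 25.45 °C
ET₀ = 0.0023 × 10.62 × (25.45 + 17.8) × √15.3 = 0.0023 × 10.62 × 43.25 × 3.9115 = 4.1322 mm/d
ETc = Kc × ET₀ = 1.07 × 4.1322 = 4.4215 mm/d
Crop demand D = ETc × 10 d = 4.4215 × 10 = 44.215 mm
Pe = 0.62 × 37.5 = 23.250 mm
D − Pe = 44.215 − 23.250 = 20.965 mm
Gross irrigation = 20.965 / 0.81 = 25.883 mm
Volume = 25.883 mm × 442.6 ha × 10 = 114558.2 m³

115000 m³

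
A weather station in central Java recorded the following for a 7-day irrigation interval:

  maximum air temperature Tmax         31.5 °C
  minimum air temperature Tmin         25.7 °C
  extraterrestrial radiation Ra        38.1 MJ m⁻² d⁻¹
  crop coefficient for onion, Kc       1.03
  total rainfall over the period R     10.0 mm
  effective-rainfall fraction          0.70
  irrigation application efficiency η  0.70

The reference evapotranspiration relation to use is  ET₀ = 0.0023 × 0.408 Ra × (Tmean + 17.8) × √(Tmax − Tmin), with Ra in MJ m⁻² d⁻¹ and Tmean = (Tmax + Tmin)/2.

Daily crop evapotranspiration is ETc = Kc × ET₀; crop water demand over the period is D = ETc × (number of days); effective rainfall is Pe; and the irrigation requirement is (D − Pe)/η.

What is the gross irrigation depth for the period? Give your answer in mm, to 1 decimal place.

Tmean = (31.5 + 25.7)/2 = 28.60 °C
0.408 Ra = 0.408 × 38.1 = 15.5448 mm/d equivalent
ET₀ = 0.0023 × 15.5448 × (28.60 + 17.8) × √5.8 = 0.0023 × 15.5448 × 46.40 × 2.4083 = 3.9952 mm/d
ETc = Kc × ET₀ = 1.03 × 3.9952 = 4.1151 mm/d
Crop demand D = ETc × 7 d = 4.1151 × 7 = 28.806 mm
Pe = 0.70 × 10.0 = 7.000 mm
D − Pe = 28.806 − 7.000 = 21.806 mm
Gross irrigation = 21.806 / 0.70 = 31.151 mm

31.2 mm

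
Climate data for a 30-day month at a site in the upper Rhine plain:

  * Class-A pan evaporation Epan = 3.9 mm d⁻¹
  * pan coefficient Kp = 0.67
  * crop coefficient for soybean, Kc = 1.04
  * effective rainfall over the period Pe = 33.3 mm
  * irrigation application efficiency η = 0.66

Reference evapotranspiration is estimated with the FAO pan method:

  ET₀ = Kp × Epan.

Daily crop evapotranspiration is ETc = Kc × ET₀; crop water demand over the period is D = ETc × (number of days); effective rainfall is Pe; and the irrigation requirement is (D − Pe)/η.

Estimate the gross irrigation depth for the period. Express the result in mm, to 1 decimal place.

ET₀ = 0.67 × 3.9 = 2.6130 mm/d
ETc = Kc × ET₀ = 1.04 × 2.6130 = 2.7175 mm/d
Crop demand D = ETc × 30 d = 2.7175 × 30 = 81.525 mm
D − Pe = 81.525 − 33.3 = 48.225 mm
Gross irrigation = 48.225 / 0.66 = 73.068 mm

73.1 mm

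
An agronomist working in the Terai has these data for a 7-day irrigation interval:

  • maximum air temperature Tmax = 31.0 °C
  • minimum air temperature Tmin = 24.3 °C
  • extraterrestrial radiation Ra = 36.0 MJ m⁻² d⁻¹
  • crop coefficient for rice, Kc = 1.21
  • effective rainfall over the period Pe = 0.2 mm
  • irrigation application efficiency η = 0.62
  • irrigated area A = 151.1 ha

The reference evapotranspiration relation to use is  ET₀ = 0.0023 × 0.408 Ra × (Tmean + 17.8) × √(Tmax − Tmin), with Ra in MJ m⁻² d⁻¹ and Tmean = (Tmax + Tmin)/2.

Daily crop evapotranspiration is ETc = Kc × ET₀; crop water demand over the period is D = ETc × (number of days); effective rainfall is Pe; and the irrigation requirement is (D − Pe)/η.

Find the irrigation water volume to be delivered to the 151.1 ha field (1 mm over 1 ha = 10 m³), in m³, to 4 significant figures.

81550 m³

Tmean = (31.0 + 24.3)/2 = 27.65 °C
0.408 Ra = 0.408 × 36.0 = 14.6880 mm/d equivalent
ET₀ = 0.0023 × 14.6880 × (27.65 + 17.8) × √6.7 = 0.0023 × 14.6880 × 45.45 × 2.5884 = 3.9743 mm/d
ETc = Kc × ET₀ = 1.21 × 3.9743 = 4.8089 mm/d
Crop demand D = ETc × 7 d = 4.8089 × 7 = 33.662 mm
D − Pe = 33.662 − 0.2 = 33.462 mm
Gross irrigation = 33.462 / 0.62 = 53.971 mm
Volume = 53.971 mm × 151.1 ha × 10 = 81550.2 m³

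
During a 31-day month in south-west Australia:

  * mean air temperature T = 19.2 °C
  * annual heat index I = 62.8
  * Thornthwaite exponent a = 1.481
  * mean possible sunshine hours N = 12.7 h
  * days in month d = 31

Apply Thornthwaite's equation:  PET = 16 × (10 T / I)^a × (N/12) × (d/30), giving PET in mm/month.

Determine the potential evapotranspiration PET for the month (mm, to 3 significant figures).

91.6 mm

10T/I = 10 × 19.2 / 62.8 = 3.0573
(10T/I)^a = 3.0573^1.481 = 5.2334
Uncorrected PET = 16 × 5.2334 = 83.734 mm
Correction = (N/12)(d/30) = (12.7/12)(31/30) = 1.0936
PET = 83.734 × 1.0936 = 91.572 mm/month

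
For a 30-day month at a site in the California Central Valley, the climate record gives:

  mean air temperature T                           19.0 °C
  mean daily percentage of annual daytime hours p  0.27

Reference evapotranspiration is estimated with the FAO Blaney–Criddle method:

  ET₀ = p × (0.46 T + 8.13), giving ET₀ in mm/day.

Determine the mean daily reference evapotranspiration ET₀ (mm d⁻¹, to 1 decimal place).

4.6 mm d⁻¹

ET₀ = 0.27 × (0.46 × 19.0 + 8.13) = 0.27 × 16.870 = 4.5549 mm/d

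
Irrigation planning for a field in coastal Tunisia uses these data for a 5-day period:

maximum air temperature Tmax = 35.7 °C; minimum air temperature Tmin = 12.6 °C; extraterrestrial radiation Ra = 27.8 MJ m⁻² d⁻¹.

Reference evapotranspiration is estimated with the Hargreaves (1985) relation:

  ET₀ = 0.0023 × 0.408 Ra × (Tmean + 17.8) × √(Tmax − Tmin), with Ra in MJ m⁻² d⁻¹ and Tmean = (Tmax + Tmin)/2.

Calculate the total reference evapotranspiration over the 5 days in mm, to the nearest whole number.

26 mm

Tmean = (35.7 + 12.6)/2 = 24.15 °C
0.408 Ra = 0.408 × 27.8 = 11.3424 mm/d equivalent
ET₀ = 0.0023 × 11.3424 × (24.15 + 17.8) × √23.1 = 0.0023 × 11.3424 × 41.95 × 4.8062 = 5.2598 mm/d
Over 5 days: 5.2598 × 5 = 26.299 mm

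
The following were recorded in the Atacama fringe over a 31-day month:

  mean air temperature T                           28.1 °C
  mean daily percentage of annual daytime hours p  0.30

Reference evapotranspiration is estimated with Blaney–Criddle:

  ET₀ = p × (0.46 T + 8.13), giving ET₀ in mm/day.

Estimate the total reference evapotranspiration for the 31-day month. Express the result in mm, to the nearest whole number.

ET₀ = 0.30 × (0.46 × 28.1 + 8.13) = 0.30 × 21.056 = 6.3168 mm/d
Monthly total = 6.3168 × 31 = 195.821 mm

196 mm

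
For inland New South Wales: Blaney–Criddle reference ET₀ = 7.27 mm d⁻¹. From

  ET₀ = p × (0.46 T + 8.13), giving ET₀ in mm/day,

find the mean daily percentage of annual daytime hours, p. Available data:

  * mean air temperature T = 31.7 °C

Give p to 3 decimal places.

p = ET₀ / (0.46 T + 8.13) = 7.27 / (0.46 × 31.7 + 8.13) = 7.27 / 22.712 = 0.3201

0.320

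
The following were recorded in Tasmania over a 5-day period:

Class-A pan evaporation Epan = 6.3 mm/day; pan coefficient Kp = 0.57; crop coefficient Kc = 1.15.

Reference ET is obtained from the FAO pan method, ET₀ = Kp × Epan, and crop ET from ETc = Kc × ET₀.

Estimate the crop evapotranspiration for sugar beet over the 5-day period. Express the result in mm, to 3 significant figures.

ET₀ = 0.57 × 6.3 = 3.5910 mm/d
ETc = Kc × ET₀ = 1.15 × 3.5910 = 4.1297 mm/d
Over 5 days: 4.1297 × 5 = 20.649 mm

20.6 mm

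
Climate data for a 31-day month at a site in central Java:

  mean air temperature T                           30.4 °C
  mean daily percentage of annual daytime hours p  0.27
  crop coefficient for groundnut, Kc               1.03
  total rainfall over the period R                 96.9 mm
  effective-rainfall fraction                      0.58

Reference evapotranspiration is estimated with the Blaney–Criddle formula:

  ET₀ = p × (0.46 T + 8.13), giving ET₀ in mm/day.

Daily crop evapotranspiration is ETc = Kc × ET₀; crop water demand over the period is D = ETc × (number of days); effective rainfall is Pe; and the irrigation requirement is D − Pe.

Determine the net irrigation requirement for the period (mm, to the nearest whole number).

ET₀ = 0.27 × (0.46 × 30.4 + 8.13) = 0.27 × 22.114 = 5.9708 mm/d
ETc = Kc × ET₀ = 1.03 × 5.9708 = 6.1499 mm/d
Crop demand D = ETc × 31 d = 6.1499 × 31 = 190.647 mm
Pe = 0.58 × 96.9 = 56.202 mm
D − Pe = 190.647 − 56.202 = 134.445 mm

134 mm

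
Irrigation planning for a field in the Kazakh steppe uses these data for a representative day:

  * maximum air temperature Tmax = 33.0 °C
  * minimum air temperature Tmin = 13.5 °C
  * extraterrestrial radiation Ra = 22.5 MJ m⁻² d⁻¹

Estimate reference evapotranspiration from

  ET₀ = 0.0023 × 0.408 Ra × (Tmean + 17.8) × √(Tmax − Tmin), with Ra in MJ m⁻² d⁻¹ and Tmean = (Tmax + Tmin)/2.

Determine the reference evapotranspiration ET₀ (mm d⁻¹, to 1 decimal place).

3.8 mm d⁻¹

Tmean = (33.0 + 13.5)/2 = 23.25 °C
0.408 Ra = 0.408 × 22.5 = 9.1800 mm/d equivalent
ET₀ = 0.0023 × 9.1800 × (23.25 + 17.8) × √19.5 = 0.0023 × 9.1800 × 41.05 × 4.4159 = 3.8274 mm/d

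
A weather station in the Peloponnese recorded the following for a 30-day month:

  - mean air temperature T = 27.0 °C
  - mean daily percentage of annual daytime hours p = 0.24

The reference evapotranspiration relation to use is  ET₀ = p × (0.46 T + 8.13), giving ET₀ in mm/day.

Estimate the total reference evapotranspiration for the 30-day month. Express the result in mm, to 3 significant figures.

ET₀ = 0.24 × (0.46 × 27.0 + 8.13) = 0.24 × 20.550 = 4.9320 mm/d
Monthly total = 4.9320 × 30 = 147.960 mm

148 mm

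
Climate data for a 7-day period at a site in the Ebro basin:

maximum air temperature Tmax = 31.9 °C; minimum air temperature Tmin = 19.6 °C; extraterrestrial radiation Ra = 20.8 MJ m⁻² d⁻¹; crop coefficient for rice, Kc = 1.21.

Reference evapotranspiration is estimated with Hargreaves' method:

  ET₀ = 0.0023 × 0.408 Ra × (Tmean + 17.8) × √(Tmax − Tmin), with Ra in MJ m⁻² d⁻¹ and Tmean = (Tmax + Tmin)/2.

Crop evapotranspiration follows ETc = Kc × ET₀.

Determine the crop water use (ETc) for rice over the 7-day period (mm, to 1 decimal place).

Tmean = (31.9 + 19.6)/2 = 25.75 °C
0.408 Ra = 0.408 × 20.8 = 8.4864 mm/d equivalent
ET₀ = 0.0023 × 8.4864 × (25.75 + 17.8) × √12.3 = 0.0023 × 8.4864 × 43.55 × 3.5071 = 2.9812 mm/d
ETc = Kc × ET₀ = 1.21 × 2.9812 = 3.6073 mm/d
Over 7 days: 3.6073 × 7 = 25.251 mm

25.3 mm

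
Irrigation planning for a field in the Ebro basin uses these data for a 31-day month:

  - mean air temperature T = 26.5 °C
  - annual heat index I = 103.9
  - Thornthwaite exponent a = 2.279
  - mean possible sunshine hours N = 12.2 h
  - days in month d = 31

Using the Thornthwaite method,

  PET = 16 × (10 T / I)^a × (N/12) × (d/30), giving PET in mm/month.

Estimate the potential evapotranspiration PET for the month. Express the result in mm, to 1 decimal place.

10T/I = 10 × 26.5 / 103.9 = 2.5505
(10T/I)^a = 2.5505^2.279 = 8.4469
Uncorrected PET = 16 × 8.4469 = 135.150 mm
Correction = (N/12)(d/30) = (12.2/12)(31/30) = 1.0506
PET = 135.150 × 1.0506 = 141.989 mm/month

142.0 mm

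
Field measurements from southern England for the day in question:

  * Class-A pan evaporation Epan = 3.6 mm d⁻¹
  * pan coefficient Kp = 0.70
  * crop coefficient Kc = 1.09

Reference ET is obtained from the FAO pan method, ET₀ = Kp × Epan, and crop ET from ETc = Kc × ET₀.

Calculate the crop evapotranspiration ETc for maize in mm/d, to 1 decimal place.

2.7 mm/d

ET₀ = 0.70 × 3.6 = 2.5200 mm/d
ETc = Kc × ET₀ = 1.09 × 2.5200 = 2.7468 mm/d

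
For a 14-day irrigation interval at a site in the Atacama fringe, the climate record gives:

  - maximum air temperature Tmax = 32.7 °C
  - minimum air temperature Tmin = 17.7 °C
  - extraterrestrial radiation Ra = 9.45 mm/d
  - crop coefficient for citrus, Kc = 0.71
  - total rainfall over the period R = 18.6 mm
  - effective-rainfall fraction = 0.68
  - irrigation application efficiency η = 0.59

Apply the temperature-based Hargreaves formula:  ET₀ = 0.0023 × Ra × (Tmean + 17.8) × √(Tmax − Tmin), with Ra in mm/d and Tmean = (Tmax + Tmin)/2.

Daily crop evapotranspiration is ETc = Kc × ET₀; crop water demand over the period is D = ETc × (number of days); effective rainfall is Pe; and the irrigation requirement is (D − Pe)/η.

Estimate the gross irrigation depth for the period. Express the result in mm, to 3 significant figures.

Tmean = (32.7 + 17.7)/2 = 25.20 °C
ET₀ = 0.0023 × 9.45 × (25.20 + 17.8) × √15.0 = 0.0023 × 9.45 × 43.00 × 3.8730 = 3.6197 mm/d
ETc = Kc × ET₀ = 0.71 × 3.6197 = 2.5700 mm/d
Crop demand D = ETc × 14 d = 2.5700 × 14 = 35.980 mm
Pe = 0.68 × 18.6 = 12.648 mm
D − Pe = 35.980 − 12.648 = 23.332 mm
Gross irrigation = 23.332 / 0.59 = 39.546 mm

39.5 mm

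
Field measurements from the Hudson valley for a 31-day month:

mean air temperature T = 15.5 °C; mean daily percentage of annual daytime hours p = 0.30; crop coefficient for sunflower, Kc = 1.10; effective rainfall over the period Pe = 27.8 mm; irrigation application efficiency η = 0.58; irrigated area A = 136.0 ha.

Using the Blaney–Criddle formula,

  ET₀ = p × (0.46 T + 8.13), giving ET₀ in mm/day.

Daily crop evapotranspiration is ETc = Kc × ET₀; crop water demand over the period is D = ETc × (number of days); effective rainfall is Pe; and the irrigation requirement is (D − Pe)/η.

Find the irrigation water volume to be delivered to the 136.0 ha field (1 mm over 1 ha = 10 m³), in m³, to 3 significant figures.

301000 m³

ET₀ = 0.30 × (0.46 × 15.5 + 8.13) = 0.30 × 15.260 = 4.5780 mm/d
ETc = Kc × ET₀ = 1.10 × 4.5780 = 5.0358 mm/d
Crop demand D = ETc × 31 d = 5.0358 × 31 = 156.110 mm
D − Pe = 156.110 − 27.8 = 128.310 mm
Gross irrigation = 128.310 / 0.58 = 221.224 mm
Volume = 221.224 mm × 136.0 ha × 10 = 300864.6 m³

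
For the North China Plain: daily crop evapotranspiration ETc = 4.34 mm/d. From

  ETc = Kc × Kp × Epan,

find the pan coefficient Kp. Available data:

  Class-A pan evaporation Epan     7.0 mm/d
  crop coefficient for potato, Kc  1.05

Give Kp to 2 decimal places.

0.59

ETc = Kc × Kp × Epan  ⇒  Kp = ETc / (Kc × Epan)
Kp = 4.34 / (1.05 × 7.0) = 4.34 / 7.350 = 0.5905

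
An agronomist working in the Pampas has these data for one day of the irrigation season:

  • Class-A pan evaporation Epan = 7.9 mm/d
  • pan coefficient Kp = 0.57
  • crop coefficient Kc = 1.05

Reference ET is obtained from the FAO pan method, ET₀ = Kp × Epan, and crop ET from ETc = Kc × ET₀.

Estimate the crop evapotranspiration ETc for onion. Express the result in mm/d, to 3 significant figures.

ET₀ = 0.57 × 7.9 = 4.5030 mm/d
ETc = Kc × ET₀ = 1.05 × 4.5030 = 4.7282 mm/d

4.73 mm/d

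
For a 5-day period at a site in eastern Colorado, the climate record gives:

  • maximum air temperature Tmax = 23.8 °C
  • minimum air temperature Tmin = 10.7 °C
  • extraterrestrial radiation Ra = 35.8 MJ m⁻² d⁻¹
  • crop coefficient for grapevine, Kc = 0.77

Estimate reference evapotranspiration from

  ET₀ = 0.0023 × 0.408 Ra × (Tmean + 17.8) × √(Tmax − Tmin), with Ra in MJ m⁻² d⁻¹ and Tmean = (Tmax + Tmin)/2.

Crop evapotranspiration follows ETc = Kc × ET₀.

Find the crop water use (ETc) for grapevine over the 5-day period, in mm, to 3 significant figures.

Tmean = (23.8 + 10.7)/2 = 17.25 °C
0.408 Ra = 0.408 × 35.8 = 14.6064 mm/d equivalent
ET₀ = 0.0023 × 14.6064 × (17.25 + 17.8) × √13.1 = 0.0023 × 14.6064 × 35.05 × 3.6194 = 4.2618 mm/d
ETc = Kc × ET₀ = 0.77 × 4.2618 = 3.2816 mm/d
Over 5 days: 3.2816 × 5 = 16.408 mm

16.4 mm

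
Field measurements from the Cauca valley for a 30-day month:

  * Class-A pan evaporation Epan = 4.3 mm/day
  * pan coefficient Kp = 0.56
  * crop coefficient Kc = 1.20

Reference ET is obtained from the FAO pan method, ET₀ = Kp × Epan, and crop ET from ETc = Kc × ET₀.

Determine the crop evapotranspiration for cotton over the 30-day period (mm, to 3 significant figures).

ET₀ = 0.56 × 4.3 = 2.4080 mm/d
ETc = Kc × ET₀ = 1.20 × 2.4080 = 2.8896 mm/d
Over 30 days: 2.8896 × 30 = 86.688 mm

86.7 mm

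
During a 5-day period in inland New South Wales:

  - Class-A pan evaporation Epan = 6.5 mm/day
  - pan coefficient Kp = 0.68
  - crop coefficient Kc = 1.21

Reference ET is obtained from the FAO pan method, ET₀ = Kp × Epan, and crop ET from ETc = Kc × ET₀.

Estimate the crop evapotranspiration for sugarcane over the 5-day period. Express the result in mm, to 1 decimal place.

ET₀ = 0.68 × 6.5 = 4.4200 mm/d
ETc = Kc × ET₀ = 1.21 × 4.4200 = 5.3482 mm/d
Over 5 days: 5.3482 × 5 = 26.741 mm

26.7 mm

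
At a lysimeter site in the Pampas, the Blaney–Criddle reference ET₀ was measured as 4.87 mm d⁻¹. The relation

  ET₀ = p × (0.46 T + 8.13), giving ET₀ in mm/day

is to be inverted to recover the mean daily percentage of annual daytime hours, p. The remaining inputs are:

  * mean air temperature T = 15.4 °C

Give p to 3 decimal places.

p = ET₀ / (0.46 T + 8.13) = 4.87 / (0.46 × 15.4 + 8.13) = 4.87 / 15.214 = 0.3201

0.320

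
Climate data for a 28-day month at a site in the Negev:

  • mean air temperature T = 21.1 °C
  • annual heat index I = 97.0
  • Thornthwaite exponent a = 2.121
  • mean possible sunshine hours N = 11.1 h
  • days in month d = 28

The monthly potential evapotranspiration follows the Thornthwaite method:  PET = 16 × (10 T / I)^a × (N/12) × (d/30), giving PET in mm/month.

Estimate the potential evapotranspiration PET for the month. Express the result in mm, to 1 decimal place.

10T/I = 10 × 21.1 / 97.0 = 2.1753
(10T/I)^a = 2.1753^2.121 = 5.1985
Uncorrected PET = 16 × 5.1985 = 83.176 mm
Correction = (N/12)(d/30) = (11.1/12)(28/30) = 0.8633
PET = 83.176 × 0.8633 = 71.806 mm/month

71.8 mm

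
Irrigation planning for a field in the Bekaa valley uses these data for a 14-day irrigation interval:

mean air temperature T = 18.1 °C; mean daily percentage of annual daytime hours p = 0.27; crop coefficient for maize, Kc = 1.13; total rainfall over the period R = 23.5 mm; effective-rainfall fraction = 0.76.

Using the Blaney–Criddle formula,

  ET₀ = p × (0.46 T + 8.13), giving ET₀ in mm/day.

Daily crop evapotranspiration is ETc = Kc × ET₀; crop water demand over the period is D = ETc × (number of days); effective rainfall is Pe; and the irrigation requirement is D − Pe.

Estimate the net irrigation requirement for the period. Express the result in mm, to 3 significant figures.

ET₀ = 0.27 × (0.46 × 18.1 + 8.13) = 0.27 × 16.456 = 4.4431 mm/d
ETc = Kc × ET₀ = 1.13 × 4.4431 = 5.0207 mm/d
Crop demand D = ETc × 14 d = 5.0207 × 14 = 70.290 mm
Pe = 0.76 × 23.5 = 17.860 mm
D − Pe = 70.290 − 17.860 = 52.430 mm

52.4 mm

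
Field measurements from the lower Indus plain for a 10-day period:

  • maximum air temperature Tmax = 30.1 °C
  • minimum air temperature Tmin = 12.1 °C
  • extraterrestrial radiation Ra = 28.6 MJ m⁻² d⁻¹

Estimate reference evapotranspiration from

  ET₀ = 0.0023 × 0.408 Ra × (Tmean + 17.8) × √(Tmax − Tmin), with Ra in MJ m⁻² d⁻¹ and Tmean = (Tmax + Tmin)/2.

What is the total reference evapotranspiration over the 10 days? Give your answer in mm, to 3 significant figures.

Tmean = (30.1 + 12.1)/2 = 21.10 °C
0.408 Ra = 0.408 × 28.6 = 11.6688 mm/d equivalent
ET₀ = 0.0023 × 11.6688 × (21.10 + 17.8) × √18.0 = 0.0023 × 11.6688 × 38.90 × 4.2426 = 4.4293 mm/d
Over 10 days: 4.4293 × 10 = 44.293 mm

44.3 mm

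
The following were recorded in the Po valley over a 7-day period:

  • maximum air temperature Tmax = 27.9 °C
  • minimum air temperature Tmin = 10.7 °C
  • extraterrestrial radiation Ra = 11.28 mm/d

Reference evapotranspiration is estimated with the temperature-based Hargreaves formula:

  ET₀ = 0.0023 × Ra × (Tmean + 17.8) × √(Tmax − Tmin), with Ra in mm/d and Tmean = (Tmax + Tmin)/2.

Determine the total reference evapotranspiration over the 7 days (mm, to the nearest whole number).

Tmean = (27.9 + 10.7)/2 = 19.30 °C
ET₀ = 0.0023 × 11.28 × (19.30 + 17.8) × √17.2 = 0.0023 × 11.28 × 37.10 × 4.1473 = 3.9919 mm/d
Over 7 days: 3.9919 × 7 = 27.943 mm

28 mm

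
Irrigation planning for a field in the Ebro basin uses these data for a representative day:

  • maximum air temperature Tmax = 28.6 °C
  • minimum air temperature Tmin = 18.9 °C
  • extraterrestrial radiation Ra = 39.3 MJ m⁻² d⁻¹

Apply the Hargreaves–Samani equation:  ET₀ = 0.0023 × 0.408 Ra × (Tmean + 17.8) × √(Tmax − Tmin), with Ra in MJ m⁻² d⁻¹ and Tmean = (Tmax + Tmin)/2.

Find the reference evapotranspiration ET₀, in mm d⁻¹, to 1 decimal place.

4.8 mm d⁻¹

Tmean = (28.6 + 18.9)/2 = 23.75 °C
0.408 Ra = 0.408 × 39.3 = 16.0344 mm/d equivalent
ET₀ = 0.0023 × 16.0344 × (23.75 + 17.8) × √9.7 = 0.0023 × 16.0344 × 41.55 × 3.1145 = 4.7724 mm/d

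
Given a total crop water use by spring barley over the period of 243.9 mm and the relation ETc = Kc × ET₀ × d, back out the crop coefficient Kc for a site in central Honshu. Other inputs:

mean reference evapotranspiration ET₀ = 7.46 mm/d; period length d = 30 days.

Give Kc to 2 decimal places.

1.09

ETc = Kc × ET₀ × d  ⇒  Kc = ETc / (ET₀ × d)
Kc = 243.9 / (7.46 × 30) = 243.9 / 223.80 = 1.0898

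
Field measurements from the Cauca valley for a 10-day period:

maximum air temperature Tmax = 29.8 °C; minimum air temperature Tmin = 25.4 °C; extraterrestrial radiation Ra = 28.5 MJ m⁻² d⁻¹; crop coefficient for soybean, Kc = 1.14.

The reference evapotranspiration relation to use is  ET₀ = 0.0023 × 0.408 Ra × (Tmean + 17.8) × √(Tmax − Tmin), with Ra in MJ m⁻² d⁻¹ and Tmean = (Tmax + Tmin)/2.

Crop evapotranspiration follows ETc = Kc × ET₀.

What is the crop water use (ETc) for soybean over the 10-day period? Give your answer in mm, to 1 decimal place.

29.0 mm

Tmean = (29.8 + 25.4)/2 = 27.60 °C
0.408 Ra = 0.408 × 28.5 = 11.6280 mm/d equivalent
ET₀ = 0.0023 × 11.6280 × (27.60 + 17.8) × √4.4 = 0.0023 × 11.6280 × 45.40 × 2.0976 = 2.5469 mm/d
ETc = Kc × ET₀ = 1.14 × 2.5469 = 2.9035 mm/d
Over 10 days: 2.9035 × 10 = 29.035 mm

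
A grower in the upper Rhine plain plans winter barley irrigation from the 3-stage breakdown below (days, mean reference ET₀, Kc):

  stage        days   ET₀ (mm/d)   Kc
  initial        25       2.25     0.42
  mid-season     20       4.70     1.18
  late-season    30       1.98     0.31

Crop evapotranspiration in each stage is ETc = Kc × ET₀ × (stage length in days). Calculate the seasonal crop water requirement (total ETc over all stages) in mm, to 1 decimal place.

initial: 0.42 × 2.25 × 25 = 23.63 mm
mid-season: 1.18 × 4.70 × 20 = 110.92 mm
late-season: 0.31 × 1.98 × 30 = 18.41 mm
Seasonal total = 152.96 mm

153.0 mm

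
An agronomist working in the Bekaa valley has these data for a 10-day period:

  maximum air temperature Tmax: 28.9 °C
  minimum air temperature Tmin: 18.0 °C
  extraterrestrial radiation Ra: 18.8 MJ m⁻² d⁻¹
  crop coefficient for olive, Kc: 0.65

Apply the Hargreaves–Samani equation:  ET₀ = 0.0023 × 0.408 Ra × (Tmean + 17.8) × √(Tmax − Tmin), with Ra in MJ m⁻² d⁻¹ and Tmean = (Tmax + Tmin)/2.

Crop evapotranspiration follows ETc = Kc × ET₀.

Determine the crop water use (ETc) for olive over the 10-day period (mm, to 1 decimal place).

15.6 mm

Tmean = (28.9 + 18.0)/2 = 23.45 °C
0.408 Ra = 0.408 × 18.8 = 7.6704 mm/d equivalent
ET₀ = 0.0023 × 7.6704 × (23.45 + 17.8) × √10.9 = 0.0023 × 7.6704 × 41.25 × 3.3015 = 2.4026 mm/d
ETc = Kc × ET₀ = 0.65 × 2.4026 = 1.5617 mm/d
Over 10 days: 1.5617 × 10 = 15.617 mm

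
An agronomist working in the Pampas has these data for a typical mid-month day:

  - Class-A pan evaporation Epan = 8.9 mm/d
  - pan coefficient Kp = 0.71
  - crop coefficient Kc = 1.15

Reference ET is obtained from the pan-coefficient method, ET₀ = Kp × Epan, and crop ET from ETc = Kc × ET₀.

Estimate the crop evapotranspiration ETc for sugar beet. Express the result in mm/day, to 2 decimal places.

7.27 mm/day

ET₀ = 0.71 × 8.9 = 6.3190 mm/d
ETc = Kc × ET₀ = 1.15 × 6.3190 = 7.2669 mm/d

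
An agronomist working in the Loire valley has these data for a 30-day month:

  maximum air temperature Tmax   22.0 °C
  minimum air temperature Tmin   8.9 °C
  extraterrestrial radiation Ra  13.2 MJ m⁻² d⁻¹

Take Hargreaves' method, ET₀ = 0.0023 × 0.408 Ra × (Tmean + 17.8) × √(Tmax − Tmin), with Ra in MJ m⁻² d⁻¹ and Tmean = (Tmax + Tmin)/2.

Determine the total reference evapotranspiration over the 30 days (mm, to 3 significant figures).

Tmean = (22.0 + 8.9)/2 = 15.45 °C
0.408 Ra = 0.408 × 13.2 = 5.3856 mm/d equivalent
ET₀ = 0.0023 × 5.3856 × (15.45 + 17.8) × √13.1 = 0.0023 × 5.3856 × 33.25 × 3.6194 = 1.4907 mm/d
Over 30 days: 1.4907 × 30 = 44.721 mm

44.7 mm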